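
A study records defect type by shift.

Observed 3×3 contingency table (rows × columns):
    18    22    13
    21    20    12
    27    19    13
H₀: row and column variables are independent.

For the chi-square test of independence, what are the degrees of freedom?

df = (r−1)(c−1) = (3−1)·(3−1) = 4

degrees of freedom = 4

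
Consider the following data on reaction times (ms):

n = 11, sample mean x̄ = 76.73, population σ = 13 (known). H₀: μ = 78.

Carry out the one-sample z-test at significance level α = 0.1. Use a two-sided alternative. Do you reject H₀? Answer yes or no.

reject H₀: no

SE = σ/√n = 13/√11 = 3.9196
z = (x̄−μ₀)/SE = (76.73−78)/3.9196 = -0.3240
p-value (two-sided) = 0.74593
At α=0.1: p ≥ α → fail to reject H₀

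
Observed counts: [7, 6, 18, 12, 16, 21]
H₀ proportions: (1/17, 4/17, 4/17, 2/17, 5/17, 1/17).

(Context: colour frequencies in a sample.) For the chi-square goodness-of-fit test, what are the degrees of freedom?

degrees of freedom = 5

df = k − 1 = 6 − 1 = 5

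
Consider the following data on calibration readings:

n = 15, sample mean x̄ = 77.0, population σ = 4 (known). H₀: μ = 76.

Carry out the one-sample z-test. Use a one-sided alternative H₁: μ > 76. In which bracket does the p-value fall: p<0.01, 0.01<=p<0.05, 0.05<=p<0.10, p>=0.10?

SE = σ/√n = 4/√15 = 1.0328
z = (x̄−μ₀)/SE = (77.0−76)/1.0328 = 0.9682
p-value (one-sided, H₁ greater) = 0.16646
→ bracket: p>=0.10

p-value bracket: p>=0.10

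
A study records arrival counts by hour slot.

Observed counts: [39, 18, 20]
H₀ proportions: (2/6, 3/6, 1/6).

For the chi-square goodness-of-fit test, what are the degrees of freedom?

df = k − 1 = 3 − 1 = 2

degrees of freedom = 2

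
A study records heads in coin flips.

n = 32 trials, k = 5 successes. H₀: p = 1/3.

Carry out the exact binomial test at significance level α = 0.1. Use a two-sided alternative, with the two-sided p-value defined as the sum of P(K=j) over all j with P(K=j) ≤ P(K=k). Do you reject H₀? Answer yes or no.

reject H₀: yes

Exact binomial: n=32, k=5, p₀=1/3=0.3333
P(X=j) = C(n,j)·p₀^j·(1−p₀)^(n−j); p = Σ P(X=j) over j with P(X=j) ≤ P(X=5)
p-value (two-sided) = 0.03795
At α=0.1: p < α → reject H₀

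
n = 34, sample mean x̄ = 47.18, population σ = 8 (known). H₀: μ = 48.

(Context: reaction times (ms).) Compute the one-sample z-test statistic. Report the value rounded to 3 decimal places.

test statistic = -0.598

SE = σ/√n = 8/√34 = 1.3720
z = (x̄−μ₀)/SE = (47.18−48)/1.3720 = -0.5977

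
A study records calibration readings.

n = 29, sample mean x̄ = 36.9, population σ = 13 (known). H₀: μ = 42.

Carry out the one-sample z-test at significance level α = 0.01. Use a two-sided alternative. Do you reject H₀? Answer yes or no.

reject H₀: no

SE = σ/√n = 13/√29 = 2.4140
z = (x̄−μ₀)/SE = (36.9−42)/2.4140 = -2.1126
p-value (two-sided) = 0.03463
At α=0.01: p ≥ α → fail to reject H₀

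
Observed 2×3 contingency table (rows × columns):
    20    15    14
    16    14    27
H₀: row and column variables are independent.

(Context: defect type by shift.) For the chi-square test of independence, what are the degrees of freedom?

df = (r−1)(c−1) = (2−1)·(3−1) = 2

degrees of freedom = 2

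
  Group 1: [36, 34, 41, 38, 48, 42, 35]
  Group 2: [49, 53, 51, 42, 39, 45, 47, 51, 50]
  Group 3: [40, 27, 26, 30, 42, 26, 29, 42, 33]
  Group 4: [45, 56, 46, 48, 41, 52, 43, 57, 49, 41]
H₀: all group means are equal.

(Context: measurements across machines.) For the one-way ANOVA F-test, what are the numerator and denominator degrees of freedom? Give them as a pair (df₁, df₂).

degrees of freedom = [3, 31]

k = 4 groups, N = 35 total
df = (k−1, N−k) = (4−1, 35−4) = (3, 31)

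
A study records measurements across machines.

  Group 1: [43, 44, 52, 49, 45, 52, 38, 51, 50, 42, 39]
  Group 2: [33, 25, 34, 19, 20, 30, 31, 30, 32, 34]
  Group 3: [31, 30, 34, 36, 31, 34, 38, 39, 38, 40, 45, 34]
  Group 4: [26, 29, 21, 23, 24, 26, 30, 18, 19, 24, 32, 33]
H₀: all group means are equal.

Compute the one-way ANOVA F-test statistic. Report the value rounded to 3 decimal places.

test statistic = 37.089

Group means [45.91, 28.80, 35.83, 25.42], grand mean 33.956
SSB = Σnᵢ(x̄ᵢ−x̄)² = 2754.819; SSW = ΣΣ(x−x̄ᵢ)² = 1015.092
MSB = 2754.819/3 = 918.2729; MSW = 1015.092/41 = 24.7584
F = MSB/MSW = 37.0894
df = (3, 41)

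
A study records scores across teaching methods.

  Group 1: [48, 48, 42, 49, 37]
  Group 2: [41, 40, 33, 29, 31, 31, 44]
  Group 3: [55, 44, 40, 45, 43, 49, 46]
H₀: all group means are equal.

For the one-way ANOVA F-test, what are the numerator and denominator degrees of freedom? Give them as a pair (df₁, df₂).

degrees of freedom = [2, 16]

k = 3 groups, N = 19 total
df = (k−1, N−k) = (3−1, 19−3) = (2, 16)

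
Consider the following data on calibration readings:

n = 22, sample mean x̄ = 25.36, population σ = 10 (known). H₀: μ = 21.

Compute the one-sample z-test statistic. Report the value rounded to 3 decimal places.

SE = σ/√n = 10/√22 = 2.1320
z = (x̄−μ₀)/SE = (25.36−21)/2.1320 = 2.0450

test statistic = 2.045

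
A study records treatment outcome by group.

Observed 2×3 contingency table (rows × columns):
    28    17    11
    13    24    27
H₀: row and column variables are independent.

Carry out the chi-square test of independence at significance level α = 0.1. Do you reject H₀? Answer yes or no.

reject H₀: yes

Row totals [56, 64], col totals [41, 41, 38], n=120
χ² = (28−19.13)²/19.13 + (17−19.13)²/19.13 + (11−17.73)²/17.73 + (13−21.87)²/21.87 + (24−21.87)²/21.87 + (27−20.27)²/20.27 = 12.9440
df = 2
p-value (upper-tail) = 0.00155
At α=0.1: p < α → reject H₀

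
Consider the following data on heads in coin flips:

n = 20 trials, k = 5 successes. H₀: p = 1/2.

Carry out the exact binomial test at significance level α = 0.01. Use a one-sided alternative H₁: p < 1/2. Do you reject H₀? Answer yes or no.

Exact binomial: n=20, k=5, p₀=1/2=0.5000
P(X≤5) from Σ C(n,i)·p₀^i·(1−p₀)^(n−i)
p-value (one-sided, H₁ less) = 0.02069
At α=0.01: p ≥ α → fail to reject H₀

reject H₀: no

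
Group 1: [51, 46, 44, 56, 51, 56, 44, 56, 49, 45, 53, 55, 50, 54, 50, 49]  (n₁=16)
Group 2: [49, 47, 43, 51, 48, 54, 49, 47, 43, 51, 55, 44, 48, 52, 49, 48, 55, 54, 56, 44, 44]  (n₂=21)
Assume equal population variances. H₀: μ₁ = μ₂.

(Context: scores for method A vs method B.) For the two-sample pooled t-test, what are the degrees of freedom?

df = n₁ + n₂ − 2 = 16 + 21 − 2 = 35

degrees of freedom = 35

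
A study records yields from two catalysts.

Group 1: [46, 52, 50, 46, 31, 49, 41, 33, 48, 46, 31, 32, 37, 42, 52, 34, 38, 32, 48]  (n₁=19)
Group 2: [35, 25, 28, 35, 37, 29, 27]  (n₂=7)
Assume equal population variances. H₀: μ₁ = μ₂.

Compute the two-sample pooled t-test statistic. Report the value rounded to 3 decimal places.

x̄₁=41.474, s₁=7.662, n₁=19
x̄₂=30.857, s₂=4.706, n₂=7
s_p² = [18·7.662² + 6·4.706²]/24 = 49.5664
SE = √(s_p²·(1/19+1/7)) = 3.1128
t = (41.474−30.857)/3.1128 = 3.4106
df = 24

test statistic = 3.411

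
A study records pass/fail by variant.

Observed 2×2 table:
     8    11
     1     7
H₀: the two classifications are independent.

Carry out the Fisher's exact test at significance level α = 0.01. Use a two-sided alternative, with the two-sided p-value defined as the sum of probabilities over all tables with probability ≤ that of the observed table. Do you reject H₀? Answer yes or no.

Margins: r₁=19, r₂=8, c₁=9, c₂=18, n=27
p_obs = C(19,8)·C(8,1)/C(27,9); sum pmf over tables with pmf ≤ p_obs
p-value (two-sided) = 0.20112
At α=0.01: p ≥ α → fail to reject H₀

reject H₀: no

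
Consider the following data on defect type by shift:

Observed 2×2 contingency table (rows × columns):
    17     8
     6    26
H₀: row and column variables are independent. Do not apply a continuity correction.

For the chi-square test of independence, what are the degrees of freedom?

degrees of freedom = 1

df = (r−1)(c−1) = (2−1)·(2−1) = 1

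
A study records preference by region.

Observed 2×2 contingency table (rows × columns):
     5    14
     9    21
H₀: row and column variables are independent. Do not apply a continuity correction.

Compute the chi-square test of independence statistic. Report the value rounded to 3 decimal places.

Row totals [19, 30], col totals [14, 35], n=49
χ² = (5−5.43)²/5.43 + (14−13.57)²/13.57 + (9−8.57)²/8.57 + (21−21.43)²/21.43 = 0.0774
df = 1

test statistic = 0.077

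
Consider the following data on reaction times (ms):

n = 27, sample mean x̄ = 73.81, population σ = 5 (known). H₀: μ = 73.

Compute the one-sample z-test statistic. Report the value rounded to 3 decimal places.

SE = σ/√n = 5/√27 = 0.9623
z = (x̄−μ₀)/SE = (73.81−73)/0.9623 = 0.8418

test statistic = 0.842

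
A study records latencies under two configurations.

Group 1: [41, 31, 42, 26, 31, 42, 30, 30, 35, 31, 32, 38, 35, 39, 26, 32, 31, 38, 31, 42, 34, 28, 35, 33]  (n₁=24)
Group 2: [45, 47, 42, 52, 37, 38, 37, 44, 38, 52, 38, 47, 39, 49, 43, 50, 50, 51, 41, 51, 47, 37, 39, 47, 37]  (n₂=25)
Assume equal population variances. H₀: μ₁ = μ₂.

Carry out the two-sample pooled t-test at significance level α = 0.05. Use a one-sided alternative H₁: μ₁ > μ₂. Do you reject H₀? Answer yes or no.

x̄₁=33.875, s₁=4.893, n₁=24
x̄₂=43.920, s₂=5.507, n₂=25
s_p² = [23·4.893² + 24·5.507²]/47 = 27.2014
SE = √(s_p²·(1/24+1/25)) = 1.4905
t = (33.875−43.920)/1.4905 = -6.7396
df = 47
p-value (one-sided, H₁ greater) = 1.00000
At α=0.05: p ≥ α → fail to reject H₀

reject H₀: no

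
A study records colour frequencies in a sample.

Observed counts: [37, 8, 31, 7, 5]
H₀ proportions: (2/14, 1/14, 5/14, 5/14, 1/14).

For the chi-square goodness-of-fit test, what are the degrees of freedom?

df = k − 1 = 5 − 1 = 4

degrees of freedom = 4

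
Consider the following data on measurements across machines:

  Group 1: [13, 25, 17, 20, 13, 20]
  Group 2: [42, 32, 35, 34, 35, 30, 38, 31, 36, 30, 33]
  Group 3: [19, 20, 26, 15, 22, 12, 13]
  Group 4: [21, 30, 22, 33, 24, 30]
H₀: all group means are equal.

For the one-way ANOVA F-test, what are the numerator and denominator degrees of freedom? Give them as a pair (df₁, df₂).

k = 4 groups, N = 30 total
df = (k−1, N−k) = (4−1, 30−4) = (3, 26)

degrees of freedom = [3, 26]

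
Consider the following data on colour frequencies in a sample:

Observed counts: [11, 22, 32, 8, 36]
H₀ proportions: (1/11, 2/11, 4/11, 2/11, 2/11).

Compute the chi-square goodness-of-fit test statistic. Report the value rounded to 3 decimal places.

test statistic = 22.092

n = 109; E_i = n·p_i = [9.91, 19.82, 39.64, 19.82, 19.82]
χ² = (11−9.91)²/9.91 + (22−19.82)²/19.82 + (32−39.64)²/39.64 + (8−19.82)²/19.82 + (36−19.82)²/19.82 = 22.0917
df = 4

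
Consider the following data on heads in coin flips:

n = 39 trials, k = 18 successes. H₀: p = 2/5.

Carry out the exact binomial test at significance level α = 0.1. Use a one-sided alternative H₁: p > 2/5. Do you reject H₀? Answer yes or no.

reject H₀: no

Exact binomial: n=39, k=18, p₀=2/5=0.4000
P(X≥18) from Σ C(n,i)·p₀^i·(1−p₀)^(n−i)
p-value (one-sided, H₁ greater) = 0.26533
At α=0.1: p ≥ α → fail to reject H₀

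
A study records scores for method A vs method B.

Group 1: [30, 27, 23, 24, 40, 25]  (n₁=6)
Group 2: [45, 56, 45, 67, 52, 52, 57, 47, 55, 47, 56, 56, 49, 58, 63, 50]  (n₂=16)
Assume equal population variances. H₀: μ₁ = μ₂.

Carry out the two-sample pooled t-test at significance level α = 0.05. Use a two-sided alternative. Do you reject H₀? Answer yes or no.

x̄₁=28.167, s₁=6.306, n₁=6
x̄₂=53.438, s₂=6.282, n₂=16
s_p² = [5·6.306² + 15·6.282²]/20 = 39.5385
SE = √(s_p²·(1/6+1/16)) = 3.0101
t = (28.167−53.438)/3.0101 = -8.3952
df = 20
p-value (two-sided) = 0.00000
At α=0.05: p < α → reject H₀

reject H₀: yes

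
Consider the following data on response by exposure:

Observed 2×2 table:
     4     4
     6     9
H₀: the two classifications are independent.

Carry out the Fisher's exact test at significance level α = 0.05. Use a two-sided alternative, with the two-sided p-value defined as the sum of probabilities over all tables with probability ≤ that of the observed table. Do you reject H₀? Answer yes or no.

reject H₀: no

Margins: r₁=8, r₂=15, c₁=10, c₂=13, n=23
p_obs = C(8,4)·C(15,6)/C(23,10); sum pmf over tables with pmf ≤ p_obs
p-value (two-sided) = 0.68502
At α=0.05: p ≥ α → fail to reject H₀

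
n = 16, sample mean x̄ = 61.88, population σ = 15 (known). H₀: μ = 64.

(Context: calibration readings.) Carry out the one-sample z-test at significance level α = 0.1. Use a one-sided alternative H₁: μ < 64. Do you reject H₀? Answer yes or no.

SE = σ/√n = 15/√16 = 3.7500
z = (x̄−μ₀)/SE = (61.88−64)/3.7500 = -0.5653
p-value (one-sided, H₁ less) = 0.28592
At α=0.1: p ≥ α → fail to reject H₀

reject H₀: no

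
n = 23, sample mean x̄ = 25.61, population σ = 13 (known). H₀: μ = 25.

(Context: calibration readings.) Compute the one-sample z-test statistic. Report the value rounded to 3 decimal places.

SE = σ/√n = 13/√23 = 2.7107
z = (x̄−μ₀)/SE = (25.61−25)/2.7107 = 0.2250

test statistic = 0.225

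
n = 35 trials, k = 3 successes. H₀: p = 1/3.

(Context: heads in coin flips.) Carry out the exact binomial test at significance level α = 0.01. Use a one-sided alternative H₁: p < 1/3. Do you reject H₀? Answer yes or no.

reject H₀: yes

Exact binomial: n=35, k=3, p₀=1/3=0.3333
P(X≤3) from Σ C(n,i)·p₀^i·(1−p₀)^(n−i)
p-value (one-sided, H₁ less) = 0.00068
At α=0.01: p < α → reject H₀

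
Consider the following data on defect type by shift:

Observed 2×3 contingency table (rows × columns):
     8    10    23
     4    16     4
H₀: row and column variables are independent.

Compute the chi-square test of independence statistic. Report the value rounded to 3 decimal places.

test statistic = 12.497

Row totals [41, 24], col totals [12, 26, 27], n=65
χ² = (8−7.57)²/7.57 + (10−16.40)²/16.40 + (23−17.03)²/17.03 + (4−4.43)²/4.43 + (16−9.60)²/9.60 + (4−9.97)²/9.97 = 12.4970
df = 2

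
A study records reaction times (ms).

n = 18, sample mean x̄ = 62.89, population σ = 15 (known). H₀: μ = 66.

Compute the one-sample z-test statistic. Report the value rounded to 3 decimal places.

test statistic = -0.880

SE = σ/√n = 15/√18 = 3.5355
z = (x̄−μ₀)/SE = (62.89−66)/3.5355 = -0.8796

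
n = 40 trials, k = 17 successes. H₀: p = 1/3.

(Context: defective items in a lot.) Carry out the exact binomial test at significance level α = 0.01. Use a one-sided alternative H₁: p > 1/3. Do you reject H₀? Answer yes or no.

Exact binomial: n=40, k=17, p₀=1/3=0.3333
P(X≥17) from Σ C(n,i)·p₀^i·(1−p₀)^(n−i)
p-value (one-sided, H₁ greater) = 0.14443
At α=0.01: p ≥ α → fail to reject H₀

reject H₀: no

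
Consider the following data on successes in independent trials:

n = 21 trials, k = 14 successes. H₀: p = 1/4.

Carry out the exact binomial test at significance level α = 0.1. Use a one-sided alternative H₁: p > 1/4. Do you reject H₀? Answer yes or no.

reject H₀: yes

Exact binomial: n=21, k=14, p₀=1/4=0.2500
P(X≥14) from Σ C(n,i)·p₀^i·(1−p₀)^(n−i)
p-value (one-sided, H₁ greater) = 0.00007
At α=0.1: p < α → reject H₀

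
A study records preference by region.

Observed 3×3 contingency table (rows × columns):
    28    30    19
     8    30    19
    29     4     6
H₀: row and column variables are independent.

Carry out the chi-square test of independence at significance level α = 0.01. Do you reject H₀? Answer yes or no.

Row totals [77, 57, 39], col totals [65, 64, 44], n=173
χ² = (28−28.93)²/28.93 + (30−28.49)²/28.49 + (19−19.58)²/19.58 + (8−21.42)²/21.42 + (30−21.09)²/21.09 + (19−14.50)²/14.50 + (29−14.65)²/14.65 + (4−14.43)²/14.43 + (6−9.92)²/9.92 = 36.8307
df = 4
p-value (upper-tail) = 0.00000
At α=0.01: p < α → reject H₀

reject H₀: yes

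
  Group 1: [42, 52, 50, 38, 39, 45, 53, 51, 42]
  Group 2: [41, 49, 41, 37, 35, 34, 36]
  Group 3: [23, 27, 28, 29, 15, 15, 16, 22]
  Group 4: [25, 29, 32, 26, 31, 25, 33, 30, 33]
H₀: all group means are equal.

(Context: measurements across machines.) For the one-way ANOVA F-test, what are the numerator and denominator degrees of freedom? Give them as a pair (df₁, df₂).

degrees of freedom = [3, 29]

k = 4 groups, N = 33 total
df = (k−1, N−k) = (4−1, 33−4) = (3, 29)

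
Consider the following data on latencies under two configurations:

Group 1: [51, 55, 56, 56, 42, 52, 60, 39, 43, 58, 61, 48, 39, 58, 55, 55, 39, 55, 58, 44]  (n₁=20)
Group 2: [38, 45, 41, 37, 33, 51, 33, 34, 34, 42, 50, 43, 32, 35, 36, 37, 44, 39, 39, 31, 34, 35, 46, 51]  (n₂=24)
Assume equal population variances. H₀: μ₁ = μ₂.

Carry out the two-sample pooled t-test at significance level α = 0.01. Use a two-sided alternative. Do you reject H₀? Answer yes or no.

x̄₁=51.200, s₁=7.530, n₁=20
x̄₂=39.167, s₂=6.105, n₂=24
s_p² = [19·7.530² + 23·6.105²]/42 = 46.0603
SE = √(s_p²·(1/20+1/24)) = 2.0548
t = (51.200−39.167)/2.0548 = 5.8562
df = 42
p-value (two-sided) = 0.00000
At α=0.01: p < α → reject H₀

reject H₀: yes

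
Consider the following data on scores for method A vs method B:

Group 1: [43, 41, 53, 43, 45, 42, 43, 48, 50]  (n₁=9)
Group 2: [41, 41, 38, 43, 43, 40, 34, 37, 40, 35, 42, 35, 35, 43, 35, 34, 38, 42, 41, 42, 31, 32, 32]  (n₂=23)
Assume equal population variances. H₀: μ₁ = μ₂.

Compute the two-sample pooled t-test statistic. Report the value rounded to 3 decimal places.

x̄₁=45.333, s₁=4.093, n₁=9
x̄₂=38.000, s₂=3.977, n₂=23
s_p² = [8·4.093² + 22·3.977²]/30 = 16.0667
SE = √(s_p²·(1/9+1/23)) = 1.5760
t = (45.333−38.000)/1.5760 = 4.6532
df = 30

test statistic = 4.653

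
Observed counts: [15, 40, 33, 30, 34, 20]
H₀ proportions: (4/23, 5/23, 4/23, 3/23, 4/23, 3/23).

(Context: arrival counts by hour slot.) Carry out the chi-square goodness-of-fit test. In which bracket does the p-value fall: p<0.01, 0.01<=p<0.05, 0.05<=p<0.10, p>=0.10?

p-value bracket: 0.01<=p<0.05

n = 172; E_i = n·p_i = [29.91, 37.39, 29.91, 22.43, 29.91, 22.43]
χ² = (15−29.91)²/29.91 + (40−37.39)²/37.39 + (33−29.91)²/29.91 + (30−22.43)²/22.43 + (34−29.91)²/29.91 + (20−22.43)²/22.43 = 11.3091
df = 5
p-value (upper-tail) = 0.04558
→ bracket: 0.01<=p<0.05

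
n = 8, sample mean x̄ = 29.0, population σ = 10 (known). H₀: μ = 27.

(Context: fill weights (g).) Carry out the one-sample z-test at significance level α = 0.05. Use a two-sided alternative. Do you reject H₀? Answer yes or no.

SE = σ/√n = 10/√8 = 3.5355
z = (x̄−μ₀)/SE = (29.0−27)/3.5355 = 0.5657
p-value (two-sided) = 0.57161
At α=0.05: p ≥ α → fail to reject H₀

reject H₀: no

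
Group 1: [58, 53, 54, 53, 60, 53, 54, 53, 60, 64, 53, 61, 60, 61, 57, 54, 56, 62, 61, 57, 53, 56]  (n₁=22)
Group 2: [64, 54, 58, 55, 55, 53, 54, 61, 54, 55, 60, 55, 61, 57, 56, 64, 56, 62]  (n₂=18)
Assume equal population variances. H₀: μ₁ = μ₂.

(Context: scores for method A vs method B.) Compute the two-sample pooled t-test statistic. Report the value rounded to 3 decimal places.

test statistic = -0.426

x̄₁=56.955, s₁=3.618, n₁=22
x̄₂=57.444, s₂=3.617, n₂=18
s_p² = [21·3.618² + 17·3.617²]/38 = 13.0894
SE = √(s_p²·(1/22+1/18)) = 1.1499
t = (56.955−57.444)/1.1499 = -0.4261
df = 38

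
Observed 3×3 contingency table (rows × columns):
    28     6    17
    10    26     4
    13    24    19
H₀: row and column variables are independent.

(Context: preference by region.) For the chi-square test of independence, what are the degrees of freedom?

degrees of freedom = 4

df = (r−1)(c−1) = (3−1)·(3−1) = 4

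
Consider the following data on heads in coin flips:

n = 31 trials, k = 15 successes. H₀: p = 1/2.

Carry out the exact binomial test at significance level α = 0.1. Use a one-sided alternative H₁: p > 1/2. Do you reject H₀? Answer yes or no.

Exact binomial: n=31, k=15, p₀=1/2=0.5000
P(X≥15) from Σ C(n,i)·p₀^i·(1−p₀)^(n−i)
p-value (one-sided, H₁ greater) = 0.63995
At α=0.1: p ≥ α → fail to reject H₀

reject H₀: no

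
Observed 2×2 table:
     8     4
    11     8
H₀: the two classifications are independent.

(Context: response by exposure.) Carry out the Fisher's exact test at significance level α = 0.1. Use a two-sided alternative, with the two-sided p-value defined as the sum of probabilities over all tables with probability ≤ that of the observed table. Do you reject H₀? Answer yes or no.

Margins: r₁=12, r₂=19, c₁=19, c₂=12, n=31
p_obs = C(12,8)·C(19,11)/C(31,19); sum pmf over tables with pmf ≤ p_obs
p-value (two-sided) = 0.71721
At α=0.1: p ≥ α → fail to reject H₀

reject H₀: no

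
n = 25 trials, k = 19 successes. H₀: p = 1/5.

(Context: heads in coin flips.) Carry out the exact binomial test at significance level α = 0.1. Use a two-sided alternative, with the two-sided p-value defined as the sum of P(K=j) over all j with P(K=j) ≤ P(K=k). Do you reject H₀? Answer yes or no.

Exact binomial: n=25, k=19, p₀=1/5=0.2000
P(X=j) = C(n,j)·p₀^j·(1−p₀)^(n−j); p = Σ P(X=j) over j with P(X=j) ≤ P(X=19)
p-value (two-sided) = 0.00000
At α=0.1: p < α → reject H₀

reject H₀: yes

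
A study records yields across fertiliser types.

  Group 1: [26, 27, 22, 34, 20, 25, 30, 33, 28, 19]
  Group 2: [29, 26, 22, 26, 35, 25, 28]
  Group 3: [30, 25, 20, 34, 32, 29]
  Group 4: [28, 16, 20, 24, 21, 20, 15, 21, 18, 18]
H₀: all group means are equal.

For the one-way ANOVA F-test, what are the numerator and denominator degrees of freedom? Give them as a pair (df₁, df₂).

degrees of freedom = [3, 29]

k = 4 groups, N = 33 total
df = (k−1, N−k) = (4−1, 33−4) = (3, 29)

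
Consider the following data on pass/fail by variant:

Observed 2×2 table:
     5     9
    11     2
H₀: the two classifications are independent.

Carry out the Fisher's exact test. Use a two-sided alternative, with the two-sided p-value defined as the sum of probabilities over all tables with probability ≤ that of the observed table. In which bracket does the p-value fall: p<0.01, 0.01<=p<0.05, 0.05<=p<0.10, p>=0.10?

p-value bracket: 0.01<=p<0.05

Margins: r₁=14, r₂=13, c₁=16, c₂=11, n=27
p_obs = C(14,5)·C(13,11)/C(27,16); sum pmf over tables with pmf ≤ p_obs
p-value (two-sided) = 0.01831
→ bracket: 0.01<=p<0.05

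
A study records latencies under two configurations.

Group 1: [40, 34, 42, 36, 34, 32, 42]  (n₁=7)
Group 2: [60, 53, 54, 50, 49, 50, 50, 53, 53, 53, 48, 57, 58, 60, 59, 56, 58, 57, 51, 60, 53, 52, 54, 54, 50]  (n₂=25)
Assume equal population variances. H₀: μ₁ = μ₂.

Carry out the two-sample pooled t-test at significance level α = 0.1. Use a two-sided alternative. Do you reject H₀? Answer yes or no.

reject H₀: yes

x̄₁=37.143, s₁=4.140, n₁=7
x̄₂=54.080, s₂=3.707, n₂=25
s_p² = [6·4.140² + 24·3.707²]/30 = 14.4232
SE = √(s_p²·(1/7+1/25)) = 1.6240
t = (37.143−54.080)/1.6240 = -10.4292
df = 30
p-value (two-sided) = 0.00000
At α=0.1: p < α → reject H₀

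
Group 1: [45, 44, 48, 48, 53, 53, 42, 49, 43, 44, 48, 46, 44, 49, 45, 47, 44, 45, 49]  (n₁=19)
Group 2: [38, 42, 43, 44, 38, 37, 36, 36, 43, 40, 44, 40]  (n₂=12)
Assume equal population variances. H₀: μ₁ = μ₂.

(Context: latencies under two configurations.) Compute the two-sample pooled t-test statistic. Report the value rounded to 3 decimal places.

x̄₁=46.632, s₁=3.113, n₁=19
x̄₂=40.083, s₂=3.059, n₂=12
s_p² = [18·3.113² + 11·3.059²]/29 = 9.5634
SE = √(s_p²·(1/19+1/12)) = 1.1403
t = (46.632−40.083)/1.1403 = 5.7426
df = 29

test statistic = 5.743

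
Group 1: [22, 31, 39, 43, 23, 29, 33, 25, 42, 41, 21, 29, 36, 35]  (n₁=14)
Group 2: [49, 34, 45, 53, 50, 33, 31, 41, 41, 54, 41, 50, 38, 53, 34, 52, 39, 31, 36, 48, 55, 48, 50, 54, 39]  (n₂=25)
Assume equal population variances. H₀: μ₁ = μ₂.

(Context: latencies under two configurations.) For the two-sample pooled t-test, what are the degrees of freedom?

degrees of freedom = 37

df = n₁ + n₂ − 2 = 14 + 25 − 2 = 37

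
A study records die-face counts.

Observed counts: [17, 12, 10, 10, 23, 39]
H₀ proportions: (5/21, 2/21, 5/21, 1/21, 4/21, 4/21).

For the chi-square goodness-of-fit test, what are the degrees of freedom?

degrees of freedom = 5

df = k − 1 = 6 − 1 = 5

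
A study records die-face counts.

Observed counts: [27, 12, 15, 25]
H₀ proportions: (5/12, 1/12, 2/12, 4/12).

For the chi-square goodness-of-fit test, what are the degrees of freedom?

degrees of freedom = 3

df = k − 1 = 4 − 1 = 3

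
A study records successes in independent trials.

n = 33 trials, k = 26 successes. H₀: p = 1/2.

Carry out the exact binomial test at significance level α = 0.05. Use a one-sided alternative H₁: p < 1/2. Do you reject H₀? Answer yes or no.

reject H₀: no

Exact binomial: n=33, k=26, p₀=1/2=0.5000
P(X≤26) from Σ C(n,i)·p₀^i·(1−p₀)^(n−i)
p-value (one-sided, H₁ less) = 0.99984
At α=0.05: p ≥ α → fail to reject H₀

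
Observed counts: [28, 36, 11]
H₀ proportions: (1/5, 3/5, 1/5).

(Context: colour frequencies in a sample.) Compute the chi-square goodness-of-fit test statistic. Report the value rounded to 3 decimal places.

test statistic = 14.133

n = 75; E_i = n·p_i = [15.00, 45.00, 15.00]
χ² = (28−15.00)²/15.00 + (36−45.00)²/45.00 + (11−15.00)²/15.00 = 14.1333
df = 2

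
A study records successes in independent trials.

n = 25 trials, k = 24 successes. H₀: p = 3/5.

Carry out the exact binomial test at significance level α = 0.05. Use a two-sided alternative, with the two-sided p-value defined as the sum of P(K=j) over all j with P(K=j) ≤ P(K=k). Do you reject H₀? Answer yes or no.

Exact binomial: n=25, k=24, p₀=3/5=0.6000
P(X=j) = C(n,j)·p₀^j·(1−p₀)^(n−j); p = Σ P(X=j) over j with P(X=j) ≤ P(X=24)
p-value (two-sided) = 0.00010
At α=0.05: p < α → reject H₀

reject H₀: yes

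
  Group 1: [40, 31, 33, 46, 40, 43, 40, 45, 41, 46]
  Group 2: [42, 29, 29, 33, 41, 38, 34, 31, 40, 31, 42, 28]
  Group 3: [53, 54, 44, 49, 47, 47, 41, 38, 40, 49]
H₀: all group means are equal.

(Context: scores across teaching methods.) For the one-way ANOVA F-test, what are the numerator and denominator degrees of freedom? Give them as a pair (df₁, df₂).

degrees of freedom = [2, 29]

k = 3 groups, N = 32 total
df = (k−1, N−k) = (3−1, 32−3) = (2, 29)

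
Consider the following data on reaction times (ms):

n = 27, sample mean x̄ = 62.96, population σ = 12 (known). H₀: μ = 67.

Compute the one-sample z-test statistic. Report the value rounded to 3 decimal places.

test statistic = -1.749

SE = σ/√n = 12/√27 = 2.3094
z = (x̄−μ₀)/SE = (62.96−67)/2.3094 = -1.7494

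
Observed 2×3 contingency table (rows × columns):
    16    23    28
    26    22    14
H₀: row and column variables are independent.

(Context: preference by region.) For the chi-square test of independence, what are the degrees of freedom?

degrees of freedom = 2

df = (r−1)(c−1) = (2−1)·(3−1) = 2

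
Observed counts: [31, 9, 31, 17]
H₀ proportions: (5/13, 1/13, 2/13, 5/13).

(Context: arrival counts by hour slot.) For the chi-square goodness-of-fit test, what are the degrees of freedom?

degrees of freedom = 3

df = k − 1 = 4 − 1 = 3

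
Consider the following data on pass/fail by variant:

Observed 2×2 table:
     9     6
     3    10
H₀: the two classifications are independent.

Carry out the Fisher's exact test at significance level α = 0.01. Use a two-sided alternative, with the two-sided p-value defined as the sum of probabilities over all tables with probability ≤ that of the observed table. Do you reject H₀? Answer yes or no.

reject H₀: no

Margins: r₁=15, r₂=13, c₁=12, c₂=16, n=28
p_obs = C(15,9)·C(13,3)/C(28,12); sum pmf over tables with pmf ≤ p_obs
p-value (two-sided) = 0.06707
At α=0.01: p ≥ α → fail to reject H₀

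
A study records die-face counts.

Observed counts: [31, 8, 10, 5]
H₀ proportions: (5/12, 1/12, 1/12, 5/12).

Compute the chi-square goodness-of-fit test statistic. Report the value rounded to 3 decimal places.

n = 54; E_i = n·p_i = [22.50, 4.50, 4.50, 22.50]
χ² = (31−22.50)²/22.50 + (8−4.50)²/4.50 + (10−4.50)²/4.50 + (5−22.50)²/22.50 = 26.2667
df = 3

test statistic = 26.267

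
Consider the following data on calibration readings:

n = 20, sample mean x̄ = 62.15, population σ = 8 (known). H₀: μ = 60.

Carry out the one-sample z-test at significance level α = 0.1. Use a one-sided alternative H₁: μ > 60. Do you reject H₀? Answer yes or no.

reject H₀: no

SE = σ/√n = 8/√20 = 1.7889
z = (x̄−μ₀)/SE = (62.15−60)/1.7889 = 1.2019
p-value (one-sided, H₁ greater) = 0.11470
At α=0.1: p ≥ α → fail to reject H₀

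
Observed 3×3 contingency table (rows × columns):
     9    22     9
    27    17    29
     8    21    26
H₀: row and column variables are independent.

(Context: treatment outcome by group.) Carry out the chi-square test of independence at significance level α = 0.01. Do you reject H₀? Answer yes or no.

reject H₀: yes

Row totals [40, 73, 55], col totals [44, 60, 64], n=168
χ² = (9−10.48)²/10.48 + (22−14.29)²/14.29 + (9−15.24)²/15.24 + (27−19.12)²/19.12 + (17−26.07)²/26.07 + (29−27.81)²/27.81 + (8−14.40)²/14.40 + (21−19.64)²/19.64 + (26−20.95)²/20.95 = 17.5408
df = 4
p-value (upper-tail) = 0.00152
At α=0.01: p < α → reject H₀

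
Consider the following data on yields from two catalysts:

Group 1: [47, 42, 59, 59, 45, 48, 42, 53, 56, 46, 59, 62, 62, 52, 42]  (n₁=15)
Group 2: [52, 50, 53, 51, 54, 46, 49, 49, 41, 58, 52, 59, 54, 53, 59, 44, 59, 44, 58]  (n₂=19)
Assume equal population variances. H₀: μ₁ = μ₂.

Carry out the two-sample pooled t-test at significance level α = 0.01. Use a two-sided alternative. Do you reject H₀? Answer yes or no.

reject H₀: no

x̄₁=51.600, s₁=7.500, n₁=15
x̄₂=51.842, s₂=5.460, n₂=19
s_p² = [14·7.500² + 18·5.460²]/32 = 41.3789
SE = √(s_p²·(1/15+1/19)) = 2.2218
t = (51.600−51.842)/2.2218 = -0.1090
df = 32
p-value (two-sided) = 0.91391
At α=0.01: p ≥ α → fail to reject H₀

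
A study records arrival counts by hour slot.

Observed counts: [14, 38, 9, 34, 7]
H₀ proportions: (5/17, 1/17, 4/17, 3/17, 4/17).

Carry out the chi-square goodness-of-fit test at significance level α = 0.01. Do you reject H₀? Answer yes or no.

n = 102; E_i = n·p_i = [30.00, 6.00, 24.00, 18.00, 24.00]
χ² = (14−30.00)²/30.00 + (38−6.00)²/6.00 + (9−24.00)²/24.00 + (34−18.00)²/18.00 + (7−24.00)²/24.00 = 214.8389
df = 4
p-value (upper-tail) = 0.00000
At α=0.01: p < α → reject H₀

reject H₀: yes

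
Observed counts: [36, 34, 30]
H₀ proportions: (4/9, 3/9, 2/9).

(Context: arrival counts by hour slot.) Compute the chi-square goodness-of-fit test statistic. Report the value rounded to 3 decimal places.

n = 100; E_i = n·p_i = [44.44, 33.33, 22.22]
χ² = (36−44.44)²/44.44 + (34−33.33)²/33.33 + (30−22.22)²/22.22 = 4.3400
df = 2

test statistic = 4.340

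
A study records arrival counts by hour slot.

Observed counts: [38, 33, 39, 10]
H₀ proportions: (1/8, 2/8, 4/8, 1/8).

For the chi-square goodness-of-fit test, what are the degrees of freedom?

degrees of freedom = 3

df = k − 1 = 4 − 1 = 3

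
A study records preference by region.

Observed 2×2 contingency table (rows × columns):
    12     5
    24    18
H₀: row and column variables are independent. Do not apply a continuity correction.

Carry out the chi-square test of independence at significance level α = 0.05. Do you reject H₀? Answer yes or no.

Row totals [17, 42], col totals [36, 23], n=59
χ² = (12−10.37)²/10.37 + (5−6.63)²/6.63 + (24−25.63)²/25.63 + (18−16.37)²/16.37 = 0.9197
df = 1
p-value (upper-tail) = 0.33754
At α=0.05: p ≥ α → fail to reject H₀

reject H₀: no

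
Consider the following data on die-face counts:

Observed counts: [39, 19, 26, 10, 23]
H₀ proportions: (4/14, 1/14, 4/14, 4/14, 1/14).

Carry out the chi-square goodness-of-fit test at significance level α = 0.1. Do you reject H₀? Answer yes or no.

reject H₀: yes

n = 117; E_i = n·p_i = [33.43, 8.36, 33.43, 33.43, 8.36]
χ² = (39−33.43)²/33.43 + (19−8.36)²/8.36 + (26−33.43)²/33.43 + (10−33.43)²/33.43 + (23−8.36)²/8.36 = 58.2094
df = 4
p-value (upper-tail) = 0.00000
At α=0.1: p < α → reject H₀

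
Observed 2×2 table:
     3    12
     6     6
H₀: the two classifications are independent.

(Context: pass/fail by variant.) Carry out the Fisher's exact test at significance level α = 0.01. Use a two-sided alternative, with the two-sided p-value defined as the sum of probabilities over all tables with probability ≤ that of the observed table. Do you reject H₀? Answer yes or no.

reject H₀: no

Margins: r₁=15, r₂=12, c₁=9, c₂=18, n=27
p_obs = C(15,3)·C(12,6)/C(27,9); sum pmf over tables with pmf ≤ p_obs
p-value (two-sided) = 0.12662
At α=0.01: p ≥ α → fail to reject H₀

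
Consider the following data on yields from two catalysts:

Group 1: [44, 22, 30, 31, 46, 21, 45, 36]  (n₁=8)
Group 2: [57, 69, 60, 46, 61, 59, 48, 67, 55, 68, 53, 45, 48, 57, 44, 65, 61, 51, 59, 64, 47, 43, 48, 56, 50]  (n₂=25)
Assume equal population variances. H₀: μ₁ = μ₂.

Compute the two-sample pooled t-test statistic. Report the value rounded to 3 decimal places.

x̄₁=34.375, s₁=10.042, n₁=8
x̄₂=55.240, s₂=7.981, n₂=25
s_p² = [7·10.042² + 24·7.981²]/31 = 72.0785
SE = √(s_p²·(1/8+1/25)) = 3.4486
t = (34.375−55.240)/3.4486 = -6.0503
df = 31

test statistic = -6.050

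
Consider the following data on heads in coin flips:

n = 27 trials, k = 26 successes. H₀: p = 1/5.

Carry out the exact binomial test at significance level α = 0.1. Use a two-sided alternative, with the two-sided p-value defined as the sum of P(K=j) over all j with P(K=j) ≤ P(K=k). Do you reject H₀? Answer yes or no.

reject H₀: yes

Exact binomial: n=27, k=26, p₀=1/5=0.2000
P(X=j) = C(n,j)·p₀^j·(1−p₀)^(n−j); p = Σ P(X=j) over j with P(X=j) ≤ P(X=26)
p-value (two-sided) = 0.00000
At α=0.1: p < α → reject H₀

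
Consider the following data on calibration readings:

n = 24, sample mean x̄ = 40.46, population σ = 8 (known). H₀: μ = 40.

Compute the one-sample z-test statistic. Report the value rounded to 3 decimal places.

test statistic = 0.282

SE = σ/√n = 8/√24 = 1.6330
z = (x̄−μ₀)/SE = (40.46−40)/1.6330 = 0.2817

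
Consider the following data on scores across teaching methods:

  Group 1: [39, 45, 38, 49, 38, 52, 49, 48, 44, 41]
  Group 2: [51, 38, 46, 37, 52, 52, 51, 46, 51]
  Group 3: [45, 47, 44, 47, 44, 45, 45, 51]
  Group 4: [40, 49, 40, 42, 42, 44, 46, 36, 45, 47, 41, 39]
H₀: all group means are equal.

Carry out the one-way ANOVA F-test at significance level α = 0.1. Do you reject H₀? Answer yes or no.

Group means [44.30, 47.11, 46.00, 42.58], grand mean 44.769
SSB = Σnᵢ(x̄ᵢ−x̄)² = 121.018; SSW = ΣΣ(x−x̄ᵢ)² = 707.906
MSB = 121.018/3 = 40.3392; MSW = 707.906/35 = 20.2259
F = MSB/MSW = 1.9944
df = (3, 35)
p-value (upper-tail) = 0.13275
At α=0.1: p ≥ α → fail to reject H₀

reject H₀: no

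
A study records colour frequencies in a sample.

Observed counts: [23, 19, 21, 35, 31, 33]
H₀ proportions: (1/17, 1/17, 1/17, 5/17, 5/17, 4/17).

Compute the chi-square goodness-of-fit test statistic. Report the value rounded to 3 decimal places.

test statistic = 52.121

n = 162; E_i = n·p_i = [9.53, 9.53, 9.53, 47.65, 47.65, 38.12]
χ² = (23−9.53)²/9.53 + (19−9.53)²/9.53 + (21−9.53)²/9.53 + (35−47.65)²/47.65 + (31−47.65)²/47.65 + (33−38.12)²/38.12 = 52.1213
df = 5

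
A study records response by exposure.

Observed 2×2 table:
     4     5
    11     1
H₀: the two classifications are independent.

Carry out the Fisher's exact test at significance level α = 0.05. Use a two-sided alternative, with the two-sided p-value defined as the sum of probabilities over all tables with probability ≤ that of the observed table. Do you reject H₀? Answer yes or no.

Margins: r₁=9, r₂=12, c₁=15, c₂=6, n=21
p_obs = C(9,4)·C(12,11)/C(21,15); sum pmf over tables with pmf ≤ p_obs
p-value (two-sided) = 0.04644
At α=0.05: p < α → reject H₀

reject H₀: yes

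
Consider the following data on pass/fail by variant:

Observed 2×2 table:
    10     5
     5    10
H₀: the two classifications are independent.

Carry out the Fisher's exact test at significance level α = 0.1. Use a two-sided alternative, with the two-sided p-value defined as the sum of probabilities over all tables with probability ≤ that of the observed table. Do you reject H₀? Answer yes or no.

reject H₀: no

Margins: r₁=15, r₂=15, c₁=15, c₂=15, n=30
p_obs = C(15,10)·C(15,5)/C(30,15); sum pmf over tables with pmf ≤ p_obs
p-value (two-sided) = 0.14311
At α=0.1: p ≥ α → fail to reject H₀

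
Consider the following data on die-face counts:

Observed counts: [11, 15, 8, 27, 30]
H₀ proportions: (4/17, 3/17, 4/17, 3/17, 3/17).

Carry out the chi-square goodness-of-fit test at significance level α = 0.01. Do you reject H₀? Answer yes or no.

n = 91; E_i = n·p_i = [21.41, 16.06, 21.41, 16.06, 16.06]
χ² = (11−21.41)²/21.41 + (15−16.06)²/16.06 + (8−21.41)²/21.41 + (27−16.06)²/16.06 + (30−16.06)²/16.06 = 33.0907
df = 4
p-value (upper-tail) = 0.00000
At α=0.01: p < α → reject H₀

reject H₀: yes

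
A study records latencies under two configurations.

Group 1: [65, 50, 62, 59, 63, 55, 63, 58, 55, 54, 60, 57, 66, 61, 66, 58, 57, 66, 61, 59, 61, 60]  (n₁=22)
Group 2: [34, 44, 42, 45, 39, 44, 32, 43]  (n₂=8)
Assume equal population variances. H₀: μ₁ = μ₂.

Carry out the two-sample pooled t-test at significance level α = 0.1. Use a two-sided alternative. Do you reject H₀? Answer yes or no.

reject H₀: yes

x̄₁=59.818, s₁=4.205, n₁=22
x̄₂=40.375, s₂=4.926, n₂=8
s_p² = [21·4.205² + 7·4.926²]/28 = 19.3267
SE = √(s_p²·(1/22+1/8)) = 1.8150
t = (59.818−40.375)/1.8150 = 10.7123
df = 28
p-value (two-sided) = 0.00000
At α=0.1: p < α → reject H₀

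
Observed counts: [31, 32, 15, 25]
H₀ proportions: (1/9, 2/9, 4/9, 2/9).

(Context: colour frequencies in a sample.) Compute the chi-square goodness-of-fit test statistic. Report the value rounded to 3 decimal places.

n = 103; E_i = n·p_i = [11.44, 22.89, 45.78, 22.89]
χ² = (31−11.44)²/11.44 + (32−22.89)²/22.89 + (15−45.78)²/45.78 + (25−22.89)²/22.89 = 57.9296
df = 3

test statistic = 57.930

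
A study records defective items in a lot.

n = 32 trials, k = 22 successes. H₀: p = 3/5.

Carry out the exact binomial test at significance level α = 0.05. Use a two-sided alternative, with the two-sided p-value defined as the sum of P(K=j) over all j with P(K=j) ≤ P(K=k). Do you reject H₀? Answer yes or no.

Exact binomial: n=32, k=22, p₀=3/5=0.6000
P(X=j) = C(n,j)·p₀^j·(1−p₀)^(n−j); p = Σ P(X=j) over j with P(X=j) ≤ P(X=22)
p-value (two-sided) = 0.36939
At α=0.05: p ≥ α → fail to reject H₀

reject H₀: no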